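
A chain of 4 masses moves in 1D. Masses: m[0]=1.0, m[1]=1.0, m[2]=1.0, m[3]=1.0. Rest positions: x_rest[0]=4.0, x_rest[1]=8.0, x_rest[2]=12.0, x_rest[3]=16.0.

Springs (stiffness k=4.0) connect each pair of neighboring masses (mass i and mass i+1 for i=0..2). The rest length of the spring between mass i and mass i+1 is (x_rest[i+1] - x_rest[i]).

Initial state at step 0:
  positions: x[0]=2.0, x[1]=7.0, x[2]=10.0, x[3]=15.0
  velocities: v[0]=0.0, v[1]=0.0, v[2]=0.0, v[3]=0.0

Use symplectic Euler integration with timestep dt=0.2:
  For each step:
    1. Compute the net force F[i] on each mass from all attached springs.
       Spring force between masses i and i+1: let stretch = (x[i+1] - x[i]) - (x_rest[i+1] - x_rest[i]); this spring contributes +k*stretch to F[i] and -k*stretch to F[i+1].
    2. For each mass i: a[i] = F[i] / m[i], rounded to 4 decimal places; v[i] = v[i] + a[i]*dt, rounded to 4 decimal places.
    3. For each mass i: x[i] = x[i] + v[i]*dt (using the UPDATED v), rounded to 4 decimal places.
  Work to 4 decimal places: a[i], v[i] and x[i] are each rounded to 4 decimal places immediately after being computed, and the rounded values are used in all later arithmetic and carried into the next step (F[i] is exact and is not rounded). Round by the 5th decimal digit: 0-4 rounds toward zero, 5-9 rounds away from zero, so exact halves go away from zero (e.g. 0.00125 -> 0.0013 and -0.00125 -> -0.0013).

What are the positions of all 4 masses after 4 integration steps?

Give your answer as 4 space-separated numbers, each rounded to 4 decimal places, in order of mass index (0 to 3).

Step 0: x=[2.0000 7.0000 10.0000 15.0000] v=[0.0000 0.0000 0.0000 0.0000]
Step 1: x=[2.1600 6.6800 10.3200 14.8400] v=[0.8000 -1.6000 1.6000 -0.8000]
Step 2: x=[2.4032 6.2192 10.7808 14.5968] v=[1.2160 -2.3040 2.3040 -1.2160]
Step 3: x=[2.6170 5.8777 11.1223 14.3830] v=[1.0688 -1.7075 1.7075 -1.0688]
Step 4: x=[2.7125 5.8536 11.1464 14.2875] v=[0.4774 -0.1204 0.1204 -0.4774]

Answer: 2.7125 5.8536 11.1464 14.2875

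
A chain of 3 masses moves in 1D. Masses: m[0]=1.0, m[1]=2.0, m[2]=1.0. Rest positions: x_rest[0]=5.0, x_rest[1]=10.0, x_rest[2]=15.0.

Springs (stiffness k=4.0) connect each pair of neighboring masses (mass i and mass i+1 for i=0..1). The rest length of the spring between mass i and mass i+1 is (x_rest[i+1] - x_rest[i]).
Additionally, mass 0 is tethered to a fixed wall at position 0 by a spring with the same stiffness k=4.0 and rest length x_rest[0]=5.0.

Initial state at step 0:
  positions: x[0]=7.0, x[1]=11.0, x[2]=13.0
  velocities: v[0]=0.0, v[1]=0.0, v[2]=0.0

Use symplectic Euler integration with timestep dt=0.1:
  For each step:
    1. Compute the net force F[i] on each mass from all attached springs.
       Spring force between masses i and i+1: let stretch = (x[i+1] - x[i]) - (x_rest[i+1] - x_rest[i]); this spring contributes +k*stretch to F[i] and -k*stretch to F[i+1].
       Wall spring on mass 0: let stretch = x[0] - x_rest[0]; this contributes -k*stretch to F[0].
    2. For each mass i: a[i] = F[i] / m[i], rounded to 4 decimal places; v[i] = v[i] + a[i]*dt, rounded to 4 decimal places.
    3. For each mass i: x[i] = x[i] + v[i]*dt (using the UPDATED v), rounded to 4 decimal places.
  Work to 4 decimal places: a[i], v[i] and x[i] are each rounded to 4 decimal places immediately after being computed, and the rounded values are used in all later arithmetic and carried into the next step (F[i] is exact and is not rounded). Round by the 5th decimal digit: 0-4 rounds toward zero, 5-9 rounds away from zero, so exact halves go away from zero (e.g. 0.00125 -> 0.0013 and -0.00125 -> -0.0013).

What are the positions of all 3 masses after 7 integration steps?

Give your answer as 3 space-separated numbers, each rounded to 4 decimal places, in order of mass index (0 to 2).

Step 0: x=[7.0000 11.0000 13.0000] v=[0.0000 0.0000 0.0000]
Step 1: x=[6.8800 10.9600 13.1200] v=[-1.2000 -0.4000 1.2000]
Step 2: x=[6.6480 10.8816 13.3536] v=[-2.3200 -0.7840 2.3360]
Step 3: x=[6.3194 10.7680 13.6883] v=[-3.2858 -1.1363 3.3472]
Step 4: x=[5.9160 10.6238 14.1062] v=[-4.0341 -1.4420 4.1791]
Step 5: x=[5.4643 10.4551 14.5848] v=[-4.5174 -1.6871 4.7861]
Step 6: x=[4.9936 10.2692 15.0982] v=[-4.7068 -1.8593 5.1342]
Step 7: x=[4.5342 10.0743 15.6185] v=[-4.5940 -1.9486 5.2026]

Answer: 4.5342 10.0743 15.6185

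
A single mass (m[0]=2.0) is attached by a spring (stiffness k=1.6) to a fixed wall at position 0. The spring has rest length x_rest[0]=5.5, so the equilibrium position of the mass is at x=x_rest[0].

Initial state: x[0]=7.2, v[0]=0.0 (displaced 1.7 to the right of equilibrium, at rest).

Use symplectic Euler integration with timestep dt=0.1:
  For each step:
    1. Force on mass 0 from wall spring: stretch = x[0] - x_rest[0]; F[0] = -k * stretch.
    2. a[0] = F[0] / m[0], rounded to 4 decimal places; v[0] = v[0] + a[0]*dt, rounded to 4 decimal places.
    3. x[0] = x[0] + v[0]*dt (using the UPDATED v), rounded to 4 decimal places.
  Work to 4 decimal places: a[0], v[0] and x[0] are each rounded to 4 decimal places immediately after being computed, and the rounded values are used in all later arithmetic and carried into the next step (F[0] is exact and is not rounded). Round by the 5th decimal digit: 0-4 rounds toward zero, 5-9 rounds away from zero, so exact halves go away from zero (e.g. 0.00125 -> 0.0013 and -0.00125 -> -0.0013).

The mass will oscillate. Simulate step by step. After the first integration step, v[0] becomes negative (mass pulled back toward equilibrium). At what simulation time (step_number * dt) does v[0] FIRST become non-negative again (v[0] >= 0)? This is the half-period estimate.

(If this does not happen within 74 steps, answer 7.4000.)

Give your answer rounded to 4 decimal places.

Step 0: x=[7.2000] v=[0.0000]
Step 1: x=[7.1864] v=[-0.1360]
Step 2: x=[7.1593] v=[-0.2709]
Step 3: x=[7.1189] v=[-0.4036]
Step 4: x=[7.0656] v=[-0.5331]
Step 5: x=[6.9998] v=[-0.6584]
Step 6: x=[6.9220] v=[-0.7784]
Step 7: x=[6.8328] v=[-0.8922]
Step 8: x=[6.7329] v=[-0.9988]
Step 9: x=[6.6232] v=[-1.0974]
Step 10: x=[6.5045] v=[-1.1873]
Step 11: x=[6.3777] v=[-1.2677]
Step 12: x=[6.2439] v=[-1.3379]
Step 13: x=[6.1042] v=[-1.3974]
Step 14: x=[5.9596] v=[-1.4457]
Step 15: x=[5.8114] v=[-1.4825]
Step 16: x=[5.6607] v=[-1.5074]
Step 17: x=[5.5087] v=[-1.5203]
Step 18: x=[5.3566] v=[-1.5210]
Step 19: x=[5.2057] v=[-1.5095]
Step 20: x=[5.0571] v=[-1.4860]
Step 21: x=[4.9120] v=[-1.4506]
Step 22: x=[4.7716] v=[-1.4036]
Step 23: x=[4.6371] v=[-1.3453]
Step 24: x=[4.5095] v=[-1.2763]
Step 25: x=[4.3898] v=[-1.1971]
Step 26: x=[4.2790] v=[-1.1083]
Step 27: x=[4.1779] v=[-1.0106]
Step 28: x=[4.0874] v=[-0.9048]
Step 29: x=[4.0082] v=[-0.7918]
Step 30: x=[3.9410] v=[-0.6725]
Step 31: x=[3.8862] v=[-0.5478]
Step 32: x=[3.8443] v=[-0.4187]
Step 33: x=[3.8157] v=[-0.2862]
Step 34: x=[3.8006] v=[-0.1515]
Step 35: x=[3.7990] v=[-0.0156]
Step 36: x=[3.8111] v=[0.1205]
First v>=0 after going negative at step 36, time=3.6000

Answer: 3.6000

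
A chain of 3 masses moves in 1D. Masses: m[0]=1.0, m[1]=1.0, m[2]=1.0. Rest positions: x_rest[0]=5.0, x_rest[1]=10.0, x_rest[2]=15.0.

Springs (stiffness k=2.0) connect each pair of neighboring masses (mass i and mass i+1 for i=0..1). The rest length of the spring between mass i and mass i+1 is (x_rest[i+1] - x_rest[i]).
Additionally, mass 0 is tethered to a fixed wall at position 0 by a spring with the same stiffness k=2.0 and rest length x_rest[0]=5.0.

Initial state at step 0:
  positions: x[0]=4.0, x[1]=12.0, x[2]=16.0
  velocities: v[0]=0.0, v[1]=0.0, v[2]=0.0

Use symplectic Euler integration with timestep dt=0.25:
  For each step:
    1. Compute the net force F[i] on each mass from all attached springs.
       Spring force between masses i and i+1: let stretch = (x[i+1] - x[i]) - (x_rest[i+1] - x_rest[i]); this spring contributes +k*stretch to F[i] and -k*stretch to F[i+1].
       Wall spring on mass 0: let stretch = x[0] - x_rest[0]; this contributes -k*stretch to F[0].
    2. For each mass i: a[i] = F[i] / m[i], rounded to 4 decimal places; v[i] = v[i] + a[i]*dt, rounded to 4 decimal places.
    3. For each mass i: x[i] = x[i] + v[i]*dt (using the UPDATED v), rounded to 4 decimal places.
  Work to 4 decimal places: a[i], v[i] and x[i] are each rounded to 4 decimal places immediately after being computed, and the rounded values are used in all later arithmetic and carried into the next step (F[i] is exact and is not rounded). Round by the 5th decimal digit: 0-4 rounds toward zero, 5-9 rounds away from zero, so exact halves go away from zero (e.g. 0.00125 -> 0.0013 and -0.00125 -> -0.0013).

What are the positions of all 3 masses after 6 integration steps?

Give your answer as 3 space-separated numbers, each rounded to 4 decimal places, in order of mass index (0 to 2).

Answer: 6.2812 10.0645 15.5045

Derivation:
Step 0: x=[4.0000 12.0000 16.0000] v=[0.0000 0.0000 0.0000]
Step 1: x=[4.5000 11.5000 16.1250] v=[2.0000 -2.0000 0.5000]
Step 2: x=[5.3125 10.7031 16.2969] v=[3.2500 -3.1875 0.6875]
Step 3: x=[6.1348 9.9316 16.3946] v=[3.2891 -3.0859 0.3906]
Step 4: x=[6.6648 9.4934 16.3094] v=[2.1201 -1.7528 -0.3409]
Step 5: x=[6.7153 9.5536 15.9972] v=[0.2020 0.2409 -1.2489]
Step 6: x=[6.2812 10.0645 15.5045] v=[-1.7365 2.0436 -1.9707]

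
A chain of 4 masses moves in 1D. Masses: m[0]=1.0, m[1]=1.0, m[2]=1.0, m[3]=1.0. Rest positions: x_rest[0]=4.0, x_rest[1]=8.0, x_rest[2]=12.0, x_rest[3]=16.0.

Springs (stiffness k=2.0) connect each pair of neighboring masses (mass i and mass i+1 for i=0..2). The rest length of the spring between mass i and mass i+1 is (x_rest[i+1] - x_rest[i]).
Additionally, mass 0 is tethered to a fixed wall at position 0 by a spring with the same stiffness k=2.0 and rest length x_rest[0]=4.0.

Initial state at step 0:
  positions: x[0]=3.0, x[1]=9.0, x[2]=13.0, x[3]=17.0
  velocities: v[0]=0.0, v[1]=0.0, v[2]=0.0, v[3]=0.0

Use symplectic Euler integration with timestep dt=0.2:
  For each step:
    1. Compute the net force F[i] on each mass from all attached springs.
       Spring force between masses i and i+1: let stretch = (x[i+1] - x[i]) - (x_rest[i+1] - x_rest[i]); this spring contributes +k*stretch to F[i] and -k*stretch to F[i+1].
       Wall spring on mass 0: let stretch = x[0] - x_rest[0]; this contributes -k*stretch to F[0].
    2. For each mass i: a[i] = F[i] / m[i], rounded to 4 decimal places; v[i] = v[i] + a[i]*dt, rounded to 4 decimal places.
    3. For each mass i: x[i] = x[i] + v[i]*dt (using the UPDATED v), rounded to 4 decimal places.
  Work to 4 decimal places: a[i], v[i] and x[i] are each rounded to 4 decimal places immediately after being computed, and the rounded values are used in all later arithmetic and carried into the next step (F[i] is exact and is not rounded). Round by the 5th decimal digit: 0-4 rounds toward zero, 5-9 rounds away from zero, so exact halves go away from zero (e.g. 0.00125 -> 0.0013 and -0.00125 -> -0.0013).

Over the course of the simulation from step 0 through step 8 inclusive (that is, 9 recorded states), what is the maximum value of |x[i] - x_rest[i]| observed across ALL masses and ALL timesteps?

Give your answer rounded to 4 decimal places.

Step 0: x=[3.0000 9.0000 13.0000 17.0000] v=[0.0000 0.0000 0.0000 0.0000]
Step 1: x=[3.2400 8.8400 13.0000 17.0000] v=[1.2000 -0.8000 0.0000 0.0000]
Step 2: x=[3.6688 8.5648 12.9872 17.0000] v=[2.1440 -1.3760 -0.0640 0.0000]
Step 3: x=[4.1958 8.2517 12.9416 16.9990] v=[2.6349 -1.5654 -0.2278 -0.0051]
Step 4: x=[4.7116 7.9893 12.8454 16.9934] v=[2.5789 -1.3118 -0.4808 -0.0281]
Step 5: x=[5.1127 7.8532 12.6926 16.9759] v=[2.0053 -0.6804 -0.7640 -0.0873]
Step 6: x=[5.3240 7.8850 12.4953 16.9358] v=[1.0564 0.1592 -0.9864 -0.2006]
Step 7: x=[5.3142 8.0808 12.2844 16.8604] v=[-0.0488 0.9789 -1.0543 -0.3768]
Step 8: x=[5.1006 8.3915 12.1033 16.7390] v=[-1.0678 1.5537 -0.9053 -0.6072]
Max displacement = 1.3240

Answer: 1.3240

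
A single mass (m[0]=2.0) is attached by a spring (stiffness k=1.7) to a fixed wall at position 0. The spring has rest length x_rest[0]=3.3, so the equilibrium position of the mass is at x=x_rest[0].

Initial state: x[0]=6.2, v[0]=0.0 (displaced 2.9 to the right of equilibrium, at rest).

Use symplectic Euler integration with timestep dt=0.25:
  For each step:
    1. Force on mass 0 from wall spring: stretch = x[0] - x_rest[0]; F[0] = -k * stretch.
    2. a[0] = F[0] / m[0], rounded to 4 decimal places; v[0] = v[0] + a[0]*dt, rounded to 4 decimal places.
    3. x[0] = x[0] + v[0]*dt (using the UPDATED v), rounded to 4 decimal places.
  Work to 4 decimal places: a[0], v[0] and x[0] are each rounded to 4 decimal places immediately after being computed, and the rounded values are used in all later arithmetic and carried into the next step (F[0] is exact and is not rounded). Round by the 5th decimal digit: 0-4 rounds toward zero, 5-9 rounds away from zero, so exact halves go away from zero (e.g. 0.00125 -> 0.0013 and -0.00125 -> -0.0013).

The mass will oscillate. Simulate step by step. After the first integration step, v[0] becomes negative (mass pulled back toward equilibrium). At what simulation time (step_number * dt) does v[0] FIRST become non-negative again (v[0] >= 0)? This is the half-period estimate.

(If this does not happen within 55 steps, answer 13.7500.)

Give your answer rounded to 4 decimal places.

Answer: 3.5000

Derivation:
Step 0: x=[6.2000] v=[0.0000]
Step 1: x=[6.0459] v=[-0.6163]
Step 2: x=[5.7460] v=[-1.1998]
Step 3: x=[5.3161] v=[-1.7196]
Step 4: x=[4.7791] v=[-2.1480]
Step 5: x=[4.1635] v=[-2.4623]
Step 6: x=[3.5021] v=[-2.6458]
Step 7: x=[2.8299] v=[-2.6888]
Step 8: x=[2.1827] v=[-2.5889]
Step 9: x=[1.5948] v=[-2.3515]
Step 10: x=[1.0975] v=[-1.9892]
Step 11: x=[0.7172] v=[-1.5212]
Step 12: x=[0.4741] v=[-0.9724]
Step 13: x=[0.3811] v=[-0.3719]
Step 14: x=[0.4432] v=[0.2484]
First v>=0 after going negative at step 14, time=3.5000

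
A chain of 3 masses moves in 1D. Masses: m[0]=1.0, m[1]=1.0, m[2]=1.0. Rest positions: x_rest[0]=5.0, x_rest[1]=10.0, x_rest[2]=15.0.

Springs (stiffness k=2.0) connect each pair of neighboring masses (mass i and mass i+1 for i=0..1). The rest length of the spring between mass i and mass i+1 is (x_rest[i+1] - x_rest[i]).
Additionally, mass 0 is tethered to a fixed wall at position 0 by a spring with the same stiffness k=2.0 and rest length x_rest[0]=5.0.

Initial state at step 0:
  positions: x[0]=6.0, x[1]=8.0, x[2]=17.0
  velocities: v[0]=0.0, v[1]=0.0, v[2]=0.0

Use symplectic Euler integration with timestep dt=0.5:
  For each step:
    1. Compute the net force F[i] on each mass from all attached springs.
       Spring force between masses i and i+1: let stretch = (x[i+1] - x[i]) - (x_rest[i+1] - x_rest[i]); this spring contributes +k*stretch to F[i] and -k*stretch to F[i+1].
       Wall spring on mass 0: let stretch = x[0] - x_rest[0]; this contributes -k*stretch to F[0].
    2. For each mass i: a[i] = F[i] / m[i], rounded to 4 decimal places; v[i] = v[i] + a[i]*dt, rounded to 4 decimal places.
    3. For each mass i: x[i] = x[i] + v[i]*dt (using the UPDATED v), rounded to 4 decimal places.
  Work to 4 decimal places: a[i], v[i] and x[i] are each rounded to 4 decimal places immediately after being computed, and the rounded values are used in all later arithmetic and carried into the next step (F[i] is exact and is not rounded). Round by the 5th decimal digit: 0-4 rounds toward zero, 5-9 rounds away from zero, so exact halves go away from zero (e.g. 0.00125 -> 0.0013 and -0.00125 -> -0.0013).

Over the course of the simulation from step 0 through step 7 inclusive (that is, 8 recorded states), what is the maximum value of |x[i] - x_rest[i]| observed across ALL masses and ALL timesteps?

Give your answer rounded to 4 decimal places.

Step 0: x=[6.0000 8.0000 17.0000] v=[0.0000 0.0000 0.0000]
Step 1: x=[4.0000 11.5000 15.0000] v=[-4.0000 7.0000 -4.0000]
Step 2: x=[3.7500 13.0000 13.7500] v=[-0.5000 3.0000 -2.5000]
Step 3: x=[6.2500 10.2500 14.6250] v=[5.0000 -5.5000 1.7500]
Step 4: x=[7.6250 7.6875 15.8125] v=[2.7500 -5.1250 2.3750]
Step 5: x=[5.2188 9.1563 15.4375] v=[-4.8125 2.9375 -0.7500]
Step 6: x=[2.1719 11.7969 14.4219] v=[-6.0938 5.2812 -2.0312]
Step 7: x=[2.8516 10.9375 14.5938] v=[1.3593 -1.7188 0.3438]
Max displacement = 3.0000

Answer: 3.0000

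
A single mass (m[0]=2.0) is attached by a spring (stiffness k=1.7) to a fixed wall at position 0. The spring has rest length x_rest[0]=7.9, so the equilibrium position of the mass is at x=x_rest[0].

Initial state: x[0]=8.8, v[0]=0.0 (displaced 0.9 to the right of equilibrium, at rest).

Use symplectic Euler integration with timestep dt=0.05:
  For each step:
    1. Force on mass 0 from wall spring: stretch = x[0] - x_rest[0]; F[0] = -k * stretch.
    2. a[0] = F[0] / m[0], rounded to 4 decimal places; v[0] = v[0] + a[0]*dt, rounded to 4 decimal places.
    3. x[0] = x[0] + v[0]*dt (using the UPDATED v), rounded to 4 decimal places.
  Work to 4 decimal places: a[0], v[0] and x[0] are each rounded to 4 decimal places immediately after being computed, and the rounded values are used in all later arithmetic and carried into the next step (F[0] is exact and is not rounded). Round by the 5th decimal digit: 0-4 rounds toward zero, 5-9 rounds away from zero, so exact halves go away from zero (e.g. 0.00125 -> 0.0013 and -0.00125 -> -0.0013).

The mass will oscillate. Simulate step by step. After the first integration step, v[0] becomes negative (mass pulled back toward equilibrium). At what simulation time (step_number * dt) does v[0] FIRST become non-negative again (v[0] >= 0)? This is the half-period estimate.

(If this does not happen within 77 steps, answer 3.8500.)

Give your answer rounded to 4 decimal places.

Step 0: x=[8.8000] v=[0.0000]
Step 1: x=[8.7981] v=[-0.0383]
Step 2: x=[8.7943] v=[-0.0765]
Step 3: x=[8.7886] v=[-0.1145]
Step 4: x=[8.7810] v=[-0.1523]
Step 5: x=[8.7715] v=[-0.1897]
Step 6: x=[8.7602] v=[-0.2267]
Step 7: x=[8.7470] v=[-0.2633]
Step 8: x=[8.7320] v=[-0.2993]
Step 9: x=[8.7153] v=[-0.3347]
Step 10: x=[8.6968] v=[-0.3694]
Step 11: x=[8.6766] v=[-0.4033]
Step 12: x=[8.6548] v=[-0.4363]
Step 13: x=[8.6314] v=[-0.4684]
Step 14: x=[8.6064] v=[-0.4995]
Step 15: x=[8.5799] v=[-0.5295]
Step 16: x=[8.5520] v=[-0.5584]
Step 17: x=[8.5227] v=[-0.5861]
Step 18: x=[8.4921] v=[-0.6126]
Step 19: x=[8.4602] v=[-0.6378]
Step 20: x=[8.4271] v=[-0.6616]
Step 21: x=[8.3929] v=[-0.6840]
Step 22: x=[8.3577] v=[-0.7050]
Step 23: x=[8.3215] v=[-0.7245]
Step 24: x=[8.2844] v=[-0.7424]
Step 25: x=[8.2465] v=[-0.7587]
Step 26: x=[8.2078] v=[-0.7734]
Step 27: x=[8.1685] v=[-0.7865]
Step 28: x=[8.1286] v=[-0.7979]
Step 29: x=[8.0882] v=[-0.8076]
Step 30: x=[8.0474] v=[-0.8156]
Step 31: x=[8.0063] v=[-0.8219]
Step 32: x=[7.9650] v=[-0.8264]
Step 33: x=[7.9235] v=[-0.8292]
Step 34: x=[7.8820] v=[-0.8302]
Step 35: x=[7.8405] v=[-0.8294]
Step 36: x=[7.7992] v=[-0.8269]
Step 37: x=[7.7581] v=[-0.8226]
Step 38: x=[7.7173] v=[-0.8166]
Step 39: x=[7.6769] v=[-0.8088]
Step 40: x=[7.6369] v=[-0.7993]
Step 41: x=[7.5975] v=[-0.7881]
Step 42: x=[7.5587] v=[-0.7752]
Step 43: x=[7.5207] v=[-0.7607]
Step 44: x=[7.4835] v=[-0.7446]
Step 45: x=[7.4472] v=[-0.7269]
Step 46: x=[7.4118] v=[-0.7077]
Step 47: x=[7.3775] v=[-0.6870]
Step 48: x=[7.3443] v=[-0.6648]
Step 49: x=[7.3122] v=[-0.6412]
Step 50: x=[7.2814] v=[-0.6162]
Step 51: x=[7.2519] v=[-0.5899]
Step 52: x=[7.2238] v=[-0.5624]
Step 53: x=[7.1971] v=[-0.5337]
Step 54: x=[7.1719] v=[-0.5038]
Step 55: x=[7.1483] v=[-0.4729]
Step 56: x=[7.1263] v=[-0.4410]
Step 57: x=[7.1059] v=[-0.4081]
Step 58: x=[7.0872] v=[-0.3744]
Step 59: x=[7.0702] v=[-0.3399]
Step 60: x=[7.0550] v=[-0.3046]
Step 61: x=[7.0416] v=[-0.2687]
Step 62: x=[7.0300] v=[-0.2322]
Step 63: x=[7.0202] v=[-0.1952]
Step 64: x=[7.0123] v=[-0.1578]
Step 65: x=[7.0063] v=[-0.1201]
Step 66: x=[7.0022] v=[-0.0821]
Step 67: x=[7.0000] v=[-0.0439]
Step 68: x=[6.9997] v=[-0.0057]
Step 69: x=[7.0013] v=[0.0326]
First v>=0 after going negative at step 69, time=3.4500

Answer: 3.4500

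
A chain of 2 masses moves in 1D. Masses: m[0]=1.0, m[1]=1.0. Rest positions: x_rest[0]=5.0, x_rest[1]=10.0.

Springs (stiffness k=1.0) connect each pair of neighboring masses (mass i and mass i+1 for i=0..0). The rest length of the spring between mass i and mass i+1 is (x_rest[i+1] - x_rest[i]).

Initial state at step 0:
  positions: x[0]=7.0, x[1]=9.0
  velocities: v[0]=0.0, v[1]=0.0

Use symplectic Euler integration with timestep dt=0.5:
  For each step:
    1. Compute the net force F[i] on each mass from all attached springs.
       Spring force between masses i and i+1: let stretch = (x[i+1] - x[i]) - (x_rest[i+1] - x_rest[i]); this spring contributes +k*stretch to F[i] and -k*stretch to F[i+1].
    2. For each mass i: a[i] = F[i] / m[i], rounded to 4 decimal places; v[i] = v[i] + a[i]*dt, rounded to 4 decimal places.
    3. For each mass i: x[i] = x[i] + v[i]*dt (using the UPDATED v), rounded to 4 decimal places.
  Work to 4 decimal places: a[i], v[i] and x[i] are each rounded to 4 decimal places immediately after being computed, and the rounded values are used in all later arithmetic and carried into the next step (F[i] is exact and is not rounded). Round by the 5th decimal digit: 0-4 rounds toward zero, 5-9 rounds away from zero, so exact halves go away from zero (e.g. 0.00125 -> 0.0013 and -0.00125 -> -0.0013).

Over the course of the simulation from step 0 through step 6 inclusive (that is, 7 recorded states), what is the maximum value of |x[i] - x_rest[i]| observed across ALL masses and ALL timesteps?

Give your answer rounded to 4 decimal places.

Step 0: x=[7.0000 9.0000] v=[0.0000 0.0000]
Step 1: x=[6.2500 9.7500] v=[-1.5000 1.5000]
Step 2: x=[5.1250 10.8750] v=[-2.2500 2.2500]
Step 3: x=[4.1875 11.8125] v=[-1.8750 1.8750]
Step 4: x=[3.9063 12.0938] v=[-0.5625 0.5625]
Step 5: x=[4.4220 11.5782] v=[1.0313 -1.0313]
Step 6: x=[5.4767 10.5235] v=[2.1094 -2.1094]
Max displacement = 2.0938

Answer: 2.0938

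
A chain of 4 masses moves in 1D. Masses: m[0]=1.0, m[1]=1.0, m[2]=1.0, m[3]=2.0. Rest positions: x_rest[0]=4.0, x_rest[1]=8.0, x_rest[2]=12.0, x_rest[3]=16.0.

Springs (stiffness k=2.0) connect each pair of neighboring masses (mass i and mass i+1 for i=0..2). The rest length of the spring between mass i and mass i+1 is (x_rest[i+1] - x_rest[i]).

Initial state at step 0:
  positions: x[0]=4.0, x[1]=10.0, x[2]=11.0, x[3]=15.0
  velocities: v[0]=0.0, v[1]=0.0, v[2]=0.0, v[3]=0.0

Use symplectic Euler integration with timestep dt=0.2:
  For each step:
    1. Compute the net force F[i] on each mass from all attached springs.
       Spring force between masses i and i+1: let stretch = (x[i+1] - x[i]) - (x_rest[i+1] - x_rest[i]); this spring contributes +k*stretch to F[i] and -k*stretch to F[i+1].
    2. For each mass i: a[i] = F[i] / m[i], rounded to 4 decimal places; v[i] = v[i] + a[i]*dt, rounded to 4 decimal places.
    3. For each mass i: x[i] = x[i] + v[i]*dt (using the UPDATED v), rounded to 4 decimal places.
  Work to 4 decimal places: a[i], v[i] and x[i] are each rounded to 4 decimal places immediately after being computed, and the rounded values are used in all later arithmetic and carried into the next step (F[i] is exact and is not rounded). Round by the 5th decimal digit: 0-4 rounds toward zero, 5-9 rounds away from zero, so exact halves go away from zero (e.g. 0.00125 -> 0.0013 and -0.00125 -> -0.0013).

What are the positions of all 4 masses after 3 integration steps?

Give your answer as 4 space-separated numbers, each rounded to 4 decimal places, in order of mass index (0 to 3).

Answer: 4.7473 8.0554 12.1077 15.0448

Derivation:
Step 0: x=[4.0000 10.0000 11.0000 15.0000] v=[0.0000 0.0000 0.0000 0.0000]
Step 1: x=[4.1600 9.6000 11.2400 15.0000] v=[0.8000 -2.0000 1.2000 0.0000]
Step 2: x=[4.4352 8.8960 11.6496 15.0096] v=[1.3760 -3.5200 2.0480 0.0480]
Step 3: x=[4.7473 8.0554 12.1077 15.0448] v=[1.5603 -4.2029 2.2906 0.1760]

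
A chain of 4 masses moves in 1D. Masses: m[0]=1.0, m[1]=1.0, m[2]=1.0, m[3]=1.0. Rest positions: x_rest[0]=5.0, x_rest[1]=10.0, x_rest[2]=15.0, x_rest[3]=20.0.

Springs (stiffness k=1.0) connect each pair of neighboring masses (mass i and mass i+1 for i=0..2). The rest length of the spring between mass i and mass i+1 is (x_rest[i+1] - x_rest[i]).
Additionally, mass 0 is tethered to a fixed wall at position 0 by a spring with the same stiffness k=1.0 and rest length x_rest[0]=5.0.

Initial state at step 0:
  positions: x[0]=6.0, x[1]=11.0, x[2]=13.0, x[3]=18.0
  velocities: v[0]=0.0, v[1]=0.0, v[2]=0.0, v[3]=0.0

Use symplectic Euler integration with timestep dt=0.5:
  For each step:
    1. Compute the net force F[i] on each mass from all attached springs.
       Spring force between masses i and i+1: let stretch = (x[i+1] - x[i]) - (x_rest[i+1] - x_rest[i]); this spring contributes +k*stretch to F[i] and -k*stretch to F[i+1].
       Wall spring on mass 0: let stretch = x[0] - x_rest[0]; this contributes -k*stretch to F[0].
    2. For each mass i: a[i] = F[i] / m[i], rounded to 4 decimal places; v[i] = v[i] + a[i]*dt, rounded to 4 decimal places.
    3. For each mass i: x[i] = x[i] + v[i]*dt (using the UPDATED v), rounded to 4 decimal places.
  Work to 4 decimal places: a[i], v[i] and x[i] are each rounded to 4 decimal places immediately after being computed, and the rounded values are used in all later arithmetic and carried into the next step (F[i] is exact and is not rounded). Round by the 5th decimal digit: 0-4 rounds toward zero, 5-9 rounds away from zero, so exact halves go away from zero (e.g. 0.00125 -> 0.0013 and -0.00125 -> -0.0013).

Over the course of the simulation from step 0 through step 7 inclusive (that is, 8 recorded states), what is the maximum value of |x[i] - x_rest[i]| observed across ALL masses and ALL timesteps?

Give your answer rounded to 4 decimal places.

Step 0: x=[6.0000 11.0000 13.0000 18.0000] v=[0.0000 0.0000 0.0000 0.0000]
Step 1: x=[5.7500 10.2500 13.7500 18.0000] v=[-0.5000 -1.5000 1.5000 0.0000]
Step 2: x=[5.1875 9.2500 14.6875 18.1875] v=[-1.1250 -2.0000 1.8750 0.3750]
Step 3: x=[4.3438 8.5938 15.1407 18.7500] v=[-1.6875 -1.3125 0.9063 1.1250]
Step 4: x=[3.4766 8.5118 14.8595 19.6602] v=[-1.7344 -0.1641 -0.5625 1.8204]
Step 5: x=[2.9991 8.7579 14.1915 20.6203] v=[-0.9551 0.4922 -1.3360 1.9201]
Step 6: x=[3.2115 8.9227 13.7723 21.2232] v=[0.4248 0.3296 -0.8384 1.2057]
Step 7: x=[4.0489 8.8721 14.0035 21.2133] v=[1.6747 -0.1012 0.4623 -0.0198]
Max displacement = 2.0009

Answer: 2.0009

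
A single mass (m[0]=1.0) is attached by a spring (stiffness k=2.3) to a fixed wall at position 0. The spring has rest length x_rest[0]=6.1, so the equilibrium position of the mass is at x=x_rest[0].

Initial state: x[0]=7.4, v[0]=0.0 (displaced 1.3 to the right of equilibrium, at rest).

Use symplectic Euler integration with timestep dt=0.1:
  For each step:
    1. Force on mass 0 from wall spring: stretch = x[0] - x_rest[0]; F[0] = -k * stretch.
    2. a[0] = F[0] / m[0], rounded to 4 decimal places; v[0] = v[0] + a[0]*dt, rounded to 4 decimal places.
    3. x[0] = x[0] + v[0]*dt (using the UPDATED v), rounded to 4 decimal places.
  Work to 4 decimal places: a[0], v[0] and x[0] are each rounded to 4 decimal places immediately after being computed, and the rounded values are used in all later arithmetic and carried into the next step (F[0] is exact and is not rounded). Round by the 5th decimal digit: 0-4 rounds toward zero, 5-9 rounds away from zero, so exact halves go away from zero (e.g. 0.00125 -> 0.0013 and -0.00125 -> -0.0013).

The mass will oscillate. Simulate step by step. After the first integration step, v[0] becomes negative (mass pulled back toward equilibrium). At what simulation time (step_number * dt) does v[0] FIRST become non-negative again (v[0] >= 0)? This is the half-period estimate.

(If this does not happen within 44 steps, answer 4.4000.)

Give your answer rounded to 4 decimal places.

Step 0: x=[7.4000] v=[0.0000]
Step 1: x=[7.3701] v=[-0.2990]
Step 2: x=[7.3110] v=[-0.5911]
Step 3: x=[7.2240] v=[-0.8696]
Step 4: x=[7.1112] v=[-1.1281]
Step 5: x=[6.9751] v=[-1.3607]
Step 6: x=[6.8189] v=[-1.5620]
Step 7: x=[6.6462] v=[-1.7274]
Step 8: x=[6.4609] v=[-1.8530]
Step 9: x=[6.2673] v=[-1.9360]
Step 10: x=[6.0699] v=[-1.9745]
Step 11: x=[5.8731] v=[-1.9676]
Step 12: x=[5.6816] v=[-1.9154]
Step 13: x=[5.4997] v=[-1.8192]
Step 14: x=[5.3316] v=[-1.6811]
Step 15: x=[5.1812] v=[-1.5044]
Step 16: x=[5.0519] v=[-1.2931]
Step 17: x=[4.9467] v=[-1.0520]
Step 18: x=[4.8680] v=[-0.7867]
Step 19: x=[4.8177] v=[-0.5033]
Step 20: x=[4.7969] v=[-0.2084]
Step 21: x=[4.8060] v=[0.0913]
First v>=0 after going negative at step 21, time=2.1000

Answer: 2.1000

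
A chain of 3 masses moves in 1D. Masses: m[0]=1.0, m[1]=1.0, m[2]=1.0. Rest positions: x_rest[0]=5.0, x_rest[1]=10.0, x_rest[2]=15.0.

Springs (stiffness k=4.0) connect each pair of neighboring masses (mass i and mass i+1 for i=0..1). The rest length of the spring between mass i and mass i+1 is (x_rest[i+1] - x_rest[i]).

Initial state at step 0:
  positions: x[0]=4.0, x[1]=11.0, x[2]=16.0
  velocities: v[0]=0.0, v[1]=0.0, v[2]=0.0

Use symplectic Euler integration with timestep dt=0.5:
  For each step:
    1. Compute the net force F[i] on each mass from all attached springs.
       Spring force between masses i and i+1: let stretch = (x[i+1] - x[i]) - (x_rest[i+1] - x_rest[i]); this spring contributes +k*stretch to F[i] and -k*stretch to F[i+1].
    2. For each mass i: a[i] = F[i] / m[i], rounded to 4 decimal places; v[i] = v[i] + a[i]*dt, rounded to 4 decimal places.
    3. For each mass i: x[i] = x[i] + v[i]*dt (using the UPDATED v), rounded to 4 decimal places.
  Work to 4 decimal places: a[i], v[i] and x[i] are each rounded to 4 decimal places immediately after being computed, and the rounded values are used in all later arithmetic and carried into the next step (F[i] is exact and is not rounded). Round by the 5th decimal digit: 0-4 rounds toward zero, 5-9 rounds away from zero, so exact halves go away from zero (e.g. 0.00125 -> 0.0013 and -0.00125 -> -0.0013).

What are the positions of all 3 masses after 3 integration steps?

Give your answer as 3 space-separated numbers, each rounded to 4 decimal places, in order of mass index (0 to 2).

Answer: 6.0000 11.0000 14.0000

Derivation:
Step 0: x=[4.0000 11.0000 16.0000] v=[0.0000 0.0000 0.0000]
Step 1: x=[6.0000 9.0000 16.0000] v=[4.0000 -4.0000 0.0000]
Step 2: x=[6.0000 11.0000 14.0000] v=[0.0000 4.0000 -4.0000]
Step 3: x=[6.0000 11.0000 14.0000] v=[0.0000 0.0000 0.0000]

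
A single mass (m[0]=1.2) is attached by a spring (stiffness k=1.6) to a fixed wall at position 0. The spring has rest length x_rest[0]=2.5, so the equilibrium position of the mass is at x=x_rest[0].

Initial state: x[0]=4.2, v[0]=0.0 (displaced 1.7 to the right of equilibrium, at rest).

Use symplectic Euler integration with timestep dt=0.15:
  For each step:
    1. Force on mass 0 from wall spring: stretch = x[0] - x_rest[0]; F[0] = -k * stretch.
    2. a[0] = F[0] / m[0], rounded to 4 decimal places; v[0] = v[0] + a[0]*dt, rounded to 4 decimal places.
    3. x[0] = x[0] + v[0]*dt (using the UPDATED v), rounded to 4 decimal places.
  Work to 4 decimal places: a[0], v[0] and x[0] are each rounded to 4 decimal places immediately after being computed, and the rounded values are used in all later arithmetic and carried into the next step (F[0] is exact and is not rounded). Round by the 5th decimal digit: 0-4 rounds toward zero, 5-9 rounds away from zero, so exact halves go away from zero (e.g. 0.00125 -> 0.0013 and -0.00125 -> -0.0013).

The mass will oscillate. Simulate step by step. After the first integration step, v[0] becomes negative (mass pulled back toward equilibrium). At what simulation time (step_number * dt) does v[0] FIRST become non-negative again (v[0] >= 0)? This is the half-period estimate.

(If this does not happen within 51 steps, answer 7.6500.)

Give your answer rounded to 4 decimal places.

Step 0: x=[4.2000] v=[0.0000]
Step 1: x=[4.1490] v=[-0.3400]
Step 2: x=[4.0485] v=[-0.6698]
Step 3: x=[3.9016] v=[-0.9795]
Step 4: x=[3.7126] v=[-1.2598]
Step 5: x=[3.4873] v=[-1.5023]
Step 6: x=[3.2323] v=[-1.6998]
Step 7: x=[2.9554] v=[-1.8463]
Step 8: x=[2.6648] v=[-1.9374]
Step 9: x=[2.3692] v=[-1.9704]
Step 10: x=[2.0776] v=[-1.9442]
Step 11: x=[1.7986] v=[-1.8597]
Step 12: x=[1.5407] v=[-1.7194]
Step 13: x=[1.3116] v=[-1.5275]
Step 14: x=[1.1181] v=[-1.2898]
Step 15: x=[0.9661] v=[-1.0134]
Step 16: x=[0.8601] v=[-0.7066]
Step 17: x=[0.8033] v=[-0.3786]
Step 18: x=[0.7974] v=[-0.0393]
Step 19: x=[0.8426] v=[0.3012]
First v>=0 after going negative at step 19, time=2.8500

Answer: 2.8500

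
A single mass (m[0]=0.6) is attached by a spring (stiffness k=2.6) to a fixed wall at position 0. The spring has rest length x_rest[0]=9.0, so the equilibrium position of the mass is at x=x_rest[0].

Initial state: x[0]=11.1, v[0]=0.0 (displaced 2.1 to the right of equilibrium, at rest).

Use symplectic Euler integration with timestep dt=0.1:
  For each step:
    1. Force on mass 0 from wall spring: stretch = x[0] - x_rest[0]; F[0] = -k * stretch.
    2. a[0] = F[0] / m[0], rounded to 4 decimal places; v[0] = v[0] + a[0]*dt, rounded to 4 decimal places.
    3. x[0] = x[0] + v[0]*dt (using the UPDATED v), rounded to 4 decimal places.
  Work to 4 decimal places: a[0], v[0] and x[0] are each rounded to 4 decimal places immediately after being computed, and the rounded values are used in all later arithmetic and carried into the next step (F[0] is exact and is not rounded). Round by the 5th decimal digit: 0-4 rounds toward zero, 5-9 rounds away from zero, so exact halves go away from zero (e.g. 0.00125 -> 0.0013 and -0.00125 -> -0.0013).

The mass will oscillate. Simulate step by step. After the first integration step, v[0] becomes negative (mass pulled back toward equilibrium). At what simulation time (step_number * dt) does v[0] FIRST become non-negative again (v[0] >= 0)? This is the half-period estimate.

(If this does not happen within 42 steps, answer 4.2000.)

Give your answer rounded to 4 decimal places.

Answer: 1.6000

Derivation:
Step 0: x=[11.1000] v=[0.0000]
Step 1: x=[11.0090] v=[-0.9100]
Step 2: x=[10.8309] v=[-1.7806]
Step 3: x=[10.5735] v=[-2.5740]
Step 4: x=[10.2479] v=[-3.2559]
Step 5: x=[9.8682] v=[-3.7967]
Step 6: x=[9.4509] v=[-4.1729]
Step 7: x=[9.0141] v=[-4.3683]
Step 8: x=[8.5767] v=[-4.3744]
Step 9: x=[8.1576] v=[-4.1910]
Step 10: x=[7.7750] v=[-3.8260]
Step 11: x=[7.4455] v=[-3.2952]
Step 12: x=[7.1833] v=[-2.6216]
Step 13: x=[6.9999] v=[-1.8344]
Step 14: x=[6.9031] v=[-0.9677]
Step 15: x=[6.8972] v=[-0.0590]
Step 16: x=[6.9824] v=[0.8522]
First v>=0 after going negative at step 16, time=1.6000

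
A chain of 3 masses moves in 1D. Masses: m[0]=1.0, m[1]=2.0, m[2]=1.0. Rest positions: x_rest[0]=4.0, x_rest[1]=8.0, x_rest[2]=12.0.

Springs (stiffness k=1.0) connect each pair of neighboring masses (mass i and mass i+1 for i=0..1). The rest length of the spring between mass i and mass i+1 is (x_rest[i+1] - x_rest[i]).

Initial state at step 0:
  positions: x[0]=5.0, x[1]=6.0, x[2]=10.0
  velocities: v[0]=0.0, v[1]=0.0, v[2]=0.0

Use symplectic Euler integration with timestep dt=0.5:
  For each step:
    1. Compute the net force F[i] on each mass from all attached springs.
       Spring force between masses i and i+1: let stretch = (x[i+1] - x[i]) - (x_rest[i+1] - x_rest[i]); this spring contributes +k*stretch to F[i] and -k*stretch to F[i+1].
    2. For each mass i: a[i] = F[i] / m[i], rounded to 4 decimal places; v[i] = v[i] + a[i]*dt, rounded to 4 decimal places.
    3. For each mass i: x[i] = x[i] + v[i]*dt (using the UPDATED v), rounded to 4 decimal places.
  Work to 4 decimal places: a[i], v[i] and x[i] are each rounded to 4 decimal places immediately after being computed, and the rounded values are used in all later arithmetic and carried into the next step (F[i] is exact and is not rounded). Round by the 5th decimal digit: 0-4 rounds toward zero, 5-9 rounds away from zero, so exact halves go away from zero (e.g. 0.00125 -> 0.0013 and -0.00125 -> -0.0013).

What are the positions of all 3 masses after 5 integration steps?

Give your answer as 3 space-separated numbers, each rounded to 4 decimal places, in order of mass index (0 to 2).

Step 0: x=[5.0000 6.0000 10.0000] v=[0.0000 0.0000 0.0000]
Step 1: x=[4.2500 6.3750 10.0000] v=[-1.5000 0.7500 0.0000]
Step 2: x=[3.0313 6.9375 10.0938] v=[-2.4375 1.1250 0.1875]
Step 3: x=[1.7891 7.4063 10.3985] v=[-2.4844 0.9375 0.6094]
Step 4: x=[0.9512 7.5470 10.9552] v=[-1.6758 0.2813 1.1133]
Step 5: x=[0.7623 7.2892 11.6598] v=[-0.3779 -0.5156 1.4092]

Answer: 0.7623 7.2892 11.6598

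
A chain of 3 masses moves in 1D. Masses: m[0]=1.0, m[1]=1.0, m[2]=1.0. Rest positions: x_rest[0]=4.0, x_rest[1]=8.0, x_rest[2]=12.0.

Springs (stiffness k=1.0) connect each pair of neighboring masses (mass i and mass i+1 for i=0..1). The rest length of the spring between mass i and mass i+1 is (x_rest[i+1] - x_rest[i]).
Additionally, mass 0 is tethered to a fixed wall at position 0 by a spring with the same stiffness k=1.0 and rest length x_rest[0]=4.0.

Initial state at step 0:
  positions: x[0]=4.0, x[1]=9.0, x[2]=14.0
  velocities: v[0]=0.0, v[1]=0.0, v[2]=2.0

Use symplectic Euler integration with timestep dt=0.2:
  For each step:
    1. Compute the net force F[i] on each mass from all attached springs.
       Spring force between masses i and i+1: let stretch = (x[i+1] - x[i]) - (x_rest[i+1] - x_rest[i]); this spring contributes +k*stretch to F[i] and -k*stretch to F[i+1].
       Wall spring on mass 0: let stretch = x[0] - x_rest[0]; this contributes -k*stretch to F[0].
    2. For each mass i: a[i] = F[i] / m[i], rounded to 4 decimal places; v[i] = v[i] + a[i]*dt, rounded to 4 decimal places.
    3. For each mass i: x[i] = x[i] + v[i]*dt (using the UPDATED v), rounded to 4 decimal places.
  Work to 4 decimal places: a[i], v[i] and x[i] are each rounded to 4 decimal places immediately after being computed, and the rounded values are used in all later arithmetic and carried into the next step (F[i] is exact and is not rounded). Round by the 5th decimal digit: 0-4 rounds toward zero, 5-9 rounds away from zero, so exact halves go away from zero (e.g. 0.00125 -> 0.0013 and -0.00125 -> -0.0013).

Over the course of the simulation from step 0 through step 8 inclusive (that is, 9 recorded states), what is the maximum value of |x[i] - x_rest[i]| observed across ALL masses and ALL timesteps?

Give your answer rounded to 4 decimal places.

Answer: 3.1739

Derivation:
Step 0: x=[4.0000 9.0000 14.0000] v=[0.0000 0.0000 2.0000]
Step 1: x=[4.0400 9.0000 14.3600] v=[0.2000 0.0000 1.8000]
Step 2: x=[4.1168 9.0160 14.6656] v=[0.3840 0.0800 1.5280]
Step 3: x=[4.2249 9.0620 14.9052] v=[0.5405 0.2301 1.1981]
Step 4: x=[4.3575 9.1483 15.0711] v=[0.6629 0.4313 0.8295]
Step 5: x=[4.5074 9.2798 15.1601] v=[0.7496 0.6577 0.4449]
Step 6: x=[4.6679 9.4557 15.1739] v=[0.8026 0.8793 0.0688]
Step 7: x=[4.8332 9.6688 15.1189] v=[0.8266 1.0654 -0.2748]
Step 8: x=[4.9986 9.9065 15.0059] v=[0.8271 1.1883 -0.5648]
Max displacement = 3.1739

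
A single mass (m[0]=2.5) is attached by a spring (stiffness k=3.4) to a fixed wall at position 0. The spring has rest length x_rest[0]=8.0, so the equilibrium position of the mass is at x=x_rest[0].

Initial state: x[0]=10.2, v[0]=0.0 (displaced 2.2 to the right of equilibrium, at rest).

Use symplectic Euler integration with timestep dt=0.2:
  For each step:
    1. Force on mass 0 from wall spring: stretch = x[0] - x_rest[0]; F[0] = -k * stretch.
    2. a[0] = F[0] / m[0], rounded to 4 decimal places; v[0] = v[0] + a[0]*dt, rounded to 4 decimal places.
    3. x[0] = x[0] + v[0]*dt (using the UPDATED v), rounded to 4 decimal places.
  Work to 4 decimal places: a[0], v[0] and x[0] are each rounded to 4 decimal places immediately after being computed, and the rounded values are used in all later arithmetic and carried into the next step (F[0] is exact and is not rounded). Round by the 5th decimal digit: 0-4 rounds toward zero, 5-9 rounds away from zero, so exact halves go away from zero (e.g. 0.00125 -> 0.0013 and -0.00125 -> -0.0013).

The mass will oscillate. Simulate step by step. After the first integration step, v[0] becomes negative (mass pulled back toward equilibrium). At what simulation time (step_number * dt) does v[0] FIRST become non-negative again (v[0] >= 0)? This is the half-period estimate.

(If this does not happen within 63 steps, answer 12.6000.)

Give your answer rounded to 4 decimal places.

Step 0: x=[10.2000] v=[0.0000]
Step 1: x=[10.0803] v=[-0.5984]
Step 2: x=[9.8475] v=[-1.1642]
Step 3: x=[9.5142] v=[-1.6667]
Step 4: x=[9.0985] v=[-2.0786]
Step 5: x=[8.6230] v=[-2.3774]
Step 6: x=[8.1136] v=[-2.5469]
Step 7: x=[7.5980] v=[-2.5778]
Step 8: x=[7.1043] v=[-2.4685]
Step 9: x=[6.6593] v=[-2.2249]
Step 10: x=[6.2873] v=[-1.8602]
Step 11: x=[6.0084] v=[-1.3943]
Step 12: x=[5.8379] v=[-0.8526]
Step 13: x=[5.7850] v=[-0.2645]
Step 14: x=[5.8526] v=[0.3380]
First v>=0 after going negative at step 14, time=2.8000

Answer: 2.8000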